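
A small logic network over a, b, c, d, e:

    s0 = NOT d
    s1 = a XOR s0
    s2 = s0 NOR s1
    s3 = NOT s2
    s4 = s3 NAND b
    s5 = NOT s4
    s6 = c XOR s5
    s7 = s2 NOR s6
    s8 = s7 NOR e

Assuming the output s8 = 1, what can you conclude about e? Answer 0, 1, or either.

s8 = s7 NOR e must be 1, so both s7 = 0 and e = 0.
s7 = s2 NOR s6 must be 0, so at least one of s2, s6 is 1.
Every assignment with s8 = 1 has e = 0; there are 10 such assignment(s).

0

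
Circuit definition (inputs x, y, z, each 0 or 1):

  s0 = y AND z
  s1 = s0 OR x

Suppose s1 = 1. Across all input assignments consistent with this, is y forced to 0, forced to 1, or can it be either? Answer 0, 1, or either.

Both values of y occur among assignments with s1 = 1:
  y=0: x=1, y=0, z=0
  y=1: x=0, y=1, z=1

either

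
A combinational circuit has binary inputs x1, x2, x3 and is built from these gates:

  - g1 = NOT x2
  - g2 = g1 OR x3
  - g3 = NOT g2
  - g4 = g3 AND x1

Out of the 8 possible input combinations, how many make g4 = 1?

1

g4 = g3 AND x1 must be 1, so both g3 = 1 and x1 = 1.
g3 = NOT g2 must be 1, so g2 = 0.
Satisfying assignments:
  x1=1, x2=1, x3=0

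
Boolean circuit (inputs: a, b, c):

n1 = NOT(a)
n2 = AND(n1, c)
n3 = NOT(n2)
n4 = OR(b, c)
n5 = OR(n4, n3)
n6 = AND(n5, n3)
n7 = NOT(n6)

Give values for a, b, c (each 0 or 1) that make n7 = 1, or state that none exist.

a=0, b=0, c=1

n7 = NOT(n6) must be 1, so n6 = 0.
Check with a=0, b=0, c=1:
n1 = NOT(a) = NOT 0 = 1
n2 = AND(n1, c) = AND(1, 1) = 1
n3 = NOT(n2) = NOT 1 = 0
n4 = OR(b, c) = OR(0, 1) = 1
n5 = OR(n4, n3) = OR(1, 0) = 1
n6 = AND(n5, n3) = AND(1, 0) = 0
n7 = NOT(n6) = NOT 0 = 1
So n7 = 1 as required.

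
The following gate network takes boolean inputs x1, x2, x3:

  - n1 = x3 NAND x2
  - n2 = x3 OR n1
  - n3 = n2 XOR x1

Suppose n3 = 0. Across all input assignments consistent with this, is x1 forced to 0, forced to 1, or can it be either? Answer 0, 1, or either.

n3 = n2 XOR x1 must be 0, so n2 and x1 are equal.
Every assignment with n3 = 0 has x1 = 1; there are 4 such assignment(s).
  x1=1, x2=0, x3=0
  x1=1, x2=0, x3=1
  x1=1, x2=1, x3=0
  x1=1, x2=1, x3=1

1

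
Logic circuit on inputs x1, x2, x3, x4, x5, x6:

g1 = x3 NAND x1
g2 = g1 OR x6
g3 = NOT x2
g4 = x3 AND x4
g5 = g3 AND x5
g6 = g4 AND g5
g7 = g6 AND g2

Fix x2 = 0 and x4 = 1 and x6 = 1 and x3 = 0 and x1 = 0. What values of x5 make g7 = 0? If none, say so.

x5=1

g7 = g6 AND g2 must be 0, so at least one of g6, g2 is 0.
Check with x2 = 0 and x4 = 1 and x6 = 1 and x3 = 0 and x1 = 0 and x5=1:
g1 = x3 NAND x1 = 0 NAND 0 = 1
g2 = g1 OR x6 = 1 OR 1 = 1
g3 = NOT x2 = NOT 0 = 1
g4 = x3 AND x4 = 0 AND 1 = 0
g5 = g3 AND x5 = 1 AND 1 = 1
g6 = g4 AND g5 = 0 AND 1 = 0
g7 = g6 AND g2 = 0 AND 1 = 0
So g7 = 0.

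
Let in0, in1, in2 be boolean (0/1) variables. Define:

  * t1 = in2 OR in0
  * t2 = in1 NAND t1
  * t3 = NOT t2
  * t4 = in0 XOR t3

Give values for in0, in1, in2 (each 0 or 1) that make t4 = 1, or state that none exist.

in0=0, in1=1, in2=1

Check with in0=0, in1=1, in2=1:
t1 = in2 OR in0 = 1 OR 0 = 1
t2 = in1 NAND t1 = 1 NAND 1 = 0
t3 = NOT t2 = NOT 0 = 1
t4 = in0 XOR t3 = 0 XOR 1 = 1
So t4 = 1 as required.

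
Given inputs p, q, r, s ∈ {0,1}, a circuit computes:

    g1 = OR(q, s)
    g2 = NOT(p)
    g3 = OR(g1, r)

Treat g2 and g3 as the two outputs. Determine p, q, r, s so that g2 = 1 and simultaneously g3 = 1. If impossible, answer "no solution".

Check with p=0, q=0, r=1, s=1:
g1 = OR(q, s) = OR(0, 1) = 1
g2 = NOT(p) = NOT 0 = 1
g3 = OR(g1, r) = OR(1, 1) = 1
So g2 = 1 and g3 = 1.

p=0, q=0, r=1, s=1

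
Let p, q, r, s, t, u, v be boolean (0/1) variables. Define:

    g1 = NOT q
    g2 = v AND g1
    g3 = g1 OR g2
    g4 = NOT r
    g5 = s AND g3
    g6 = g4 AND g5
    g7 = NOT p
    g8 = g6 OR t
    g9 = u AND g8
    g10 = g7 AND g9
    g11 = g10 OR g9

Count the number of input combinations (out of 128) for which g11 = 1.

g11 = g10 OR g9 must be 1, so at least one of g10, g9 is 1.
Enumerating the 128 input combinations, 36 give g11 = 1 and 92 give g11 = 0.

36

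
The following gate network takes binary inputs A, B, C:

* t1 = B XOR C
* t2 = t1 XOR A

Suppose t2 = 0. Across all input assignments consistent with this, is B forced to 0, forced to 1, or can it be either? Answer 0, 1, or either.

either

Both values of B occur among assignments with t2 = 0:
  B=0: A=0, B=0, C=0
  B=1: A=0, B=1, C=1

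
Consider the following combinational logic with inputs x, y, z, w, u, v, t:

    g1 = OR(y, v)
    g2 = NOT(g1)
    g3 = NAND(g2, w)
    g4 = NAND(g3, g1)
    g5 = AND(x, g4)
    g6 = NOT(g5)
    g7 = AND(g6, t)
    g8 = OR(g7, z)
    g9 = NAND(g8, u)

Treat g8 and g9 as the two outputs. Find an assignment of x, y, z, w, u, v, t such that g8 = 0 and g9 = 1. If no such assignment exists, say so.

x=1, y=1, z=0, w=0, u=1, v=0, t=0

Check with x=1, y=1, z=0, w=0, u=1, v=0, t=0:
g1 = OR(y, v) = OR(1, 0) = 1
g2 = NOT(g1) = NOT 1 = 0
g3 = NAND(g2, w) = NAND(0, 0) = 1
g4 = NAND(g3, g1) = NAND(1, 1) = 0
g5 = AND(x, g4) = AND(1, 0) = 0
g6 = NOT(g5) = NOT 0 = 1
g7 = AND(g6, t) = AND(1, 0) = 0
g8 = OR(g7, z) = OR(0, 0) = 0
g9 = NAND(g8, u) = NAND(0, 1) = 1
So g8 = 0 and g9 = 1.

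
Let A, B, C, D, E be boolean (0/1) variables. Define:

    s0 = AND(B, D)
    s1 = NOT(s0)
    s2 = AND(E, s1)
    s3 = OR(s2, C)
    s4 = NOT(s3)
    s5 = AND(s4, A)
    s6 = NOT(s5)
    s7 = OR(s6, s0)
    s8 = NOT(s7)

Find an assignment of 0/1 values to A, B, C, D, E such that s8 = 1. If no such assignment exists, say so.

Check with A=1, B=0, C=0, D=1, E=0:
s0 = AND(B, D) = AND(0, 1) = 0
s1 = NOT(s0) = NOT 0 = 1
s2 = AND(E, s1) = AND(0, 1) = 0
s3 = OR(s2, C) = OR(0, 0) = 0
s4 = NOT(s3) = NOT 0 = 1
s5 = AND(s4, A) = AND(1, 1) = 1
s6 = NOT(s5) = NOT 1 = 0
s7 = OR(s6, s0) = OR(0, 0) = 0
s8 = NOT(s7) = NOT 0 = 1
So s8 = 1 as required.

A=1, B=0, C=0, D=1, E=0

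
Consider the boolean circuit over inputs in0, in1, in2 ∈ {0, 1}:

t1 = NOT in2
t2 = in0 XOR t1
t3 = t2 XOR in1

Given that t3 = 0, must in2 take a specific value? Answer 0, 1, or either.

either

Both values of in2 occur among assignments with t3 = 0:
  in2=0: in0=0, in1=1, in2=0
  in2=1: in0=0, in1=0, in2=1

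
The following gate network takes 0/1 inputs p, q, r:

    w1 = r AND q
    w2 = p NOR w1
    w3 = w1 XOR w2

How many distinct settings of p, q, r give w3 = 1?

5

w3 = w1 XOR w2 must be 1, so w1 and w2 differ.
Enumerating the 8 input combinations, 5 give w3 = 1 and 3 give w3 = 0.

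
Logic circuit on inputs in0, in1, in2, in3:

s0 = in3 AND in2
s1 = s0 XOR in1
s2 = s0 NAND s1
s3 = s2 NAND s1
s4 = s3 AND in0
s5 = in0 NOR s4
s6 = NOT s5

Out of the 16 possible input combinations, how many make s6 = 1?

8

s6 = NOT s5 must be 1, so s5 = 0.
Enumerating the 16 input combinations, 8 give s6 = 1 and 8 give s6 = 0.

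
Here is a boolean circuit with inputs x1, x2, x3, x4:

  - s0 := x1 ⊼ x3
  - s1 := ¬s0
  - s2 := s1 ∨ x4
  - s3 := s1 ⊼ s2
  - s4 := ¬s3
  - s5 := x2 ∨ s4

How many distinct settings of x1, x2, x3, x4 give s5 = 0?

s5 = x2 ∨ s4 must be 0, so both x2 = 0 and s4 = 0.
Satisfying assignments:
  x1=0, x2=0, x3=0, x4=0
  x1=0, x2=0, x3=0, x4=1
  x1=0, x2=0, x3=1, x4=0
  x1=0, x2=0, x3=1, x4=1
  x1=1, x2=0, x3=0, x4=0
  x1=1, x2=0, x3=0, x4=1

6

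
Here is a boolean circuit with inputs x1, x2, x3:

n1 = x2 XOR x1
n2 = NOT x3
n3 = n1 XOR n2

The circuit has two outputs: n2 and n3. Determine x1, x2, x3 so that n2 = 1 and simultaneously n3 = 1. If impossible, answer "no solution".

x1=1, x2=1, x3=0

Check with x1=1, x2=1, x3=0:
n1 = x2 XOR x1 = 1 XOR 1 = 0
n2 = NOT x3 = NOT 0 = 1
n3 = n1 XOR n2 = 0 XOR 1 = 1
So n2 = 1 and n3 = 1.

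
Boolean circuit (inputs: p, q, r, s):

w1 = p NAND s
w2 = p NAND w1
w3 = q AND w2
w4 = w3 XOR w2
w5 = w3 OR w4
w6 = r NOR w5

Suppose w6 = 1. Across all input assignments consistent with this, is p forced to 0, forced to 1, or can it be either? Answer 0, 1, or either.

1

w6 = r NOR w5 must be 1, so both r = 0 and w5 = 0.
w5 = w3 OR w4 must be 0, so both w3 = 0 and w4 = 0.
w3 = q AND w2 must be 0, so at least one of q, w2 is 0.
Every assignment with w6 = 1 has p = 1; there are 2 such assignment(s).
  p=1, q=0, r=0, s=0
  p=1, q=1, r=0, s=0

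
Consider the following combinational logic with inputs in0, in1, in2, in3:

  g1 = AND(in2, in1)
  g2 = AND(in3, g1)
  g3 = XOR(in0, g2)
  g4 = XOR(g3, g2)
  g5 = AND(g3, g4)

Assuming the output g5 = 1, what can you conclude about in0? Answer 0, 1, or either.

1

g5 = AND(g3, g4) must be 1, so both g3 = 1 and g4 = 1.
g3 = XOR(in0, g2) must be 1, so in0 and g2 differ.
Every assignment with g5 = 1 has in0 = 1; there are 7 such assignment(s).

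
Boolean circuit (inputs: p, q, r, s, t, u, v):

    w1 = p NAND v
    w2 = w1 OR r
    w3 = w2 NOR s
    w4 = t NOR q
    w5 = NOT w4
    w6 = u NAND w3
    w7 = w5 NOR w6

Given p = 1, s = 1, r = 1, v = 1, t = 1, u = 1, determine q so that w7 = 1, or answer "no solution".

With p = 1, s = 1, r = 1, v = 1, t = 1, u = 1 fixed, none of the 2 settings of q give w7 = 1.
For example, with q=0:
w1 = p NAND v = 1 NAND 1 = 0
w2 = w1 OR r = 0 OR 1 = 1
w3 = w2 NOR s = 1 NOR 1 = 0
w4 = t NOR q = 1 NOR 0 = 0
w5 = NOT w4 = NOT 0 = 1
w6 = u NAND w3 = 1 NAND 0 = 1
w7 = w5 NOR w6 = 1 NOR 1 = 0
giving w7 = 0 ≠ 1.

no solution exists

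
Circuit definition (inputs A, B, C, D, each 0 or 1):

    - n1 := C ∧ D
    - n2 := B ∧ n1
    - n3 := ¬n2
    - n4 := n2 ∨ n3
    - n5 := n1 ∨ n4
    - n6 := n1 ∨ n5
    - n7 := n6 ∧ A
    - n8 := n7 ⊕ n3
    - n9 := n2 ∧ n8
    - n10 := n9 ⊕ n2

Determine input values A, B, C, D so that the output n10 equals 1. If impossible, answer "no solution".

A=0, B=1, C=1, D=1

n10 = n9 ⊕ n2 must be 1, so n9 and n2 differ.
Check with A=0, B=1, C=1, D=1:
n1 = C ∧ D = 1 ∧ 1 = 1
n2 = B ∧ n1 = 1 ∧ 1 = 1
n3 = ¬n2 = ¬1 = 0
n4 = n2 ∨ n3 = 1 ∨ 0 = 1
n5 = n1 ∨ n4 = 1 ∨ 1 = 1
n6 = n1 ∨ n5 = 1 ∨ 1 = 1
n7 = n6 ∧ A = 1 ∧ 0 = 0
n8 = n7 ⊕ n3 = 0 ⊕ 0 = 0
n9 = n2 ∧ n8 = 1 ∧ 0 = 0
n10 = n9 ⊕ n2 = 0 ⊕ 1 = 1
So n10 = 1 as required.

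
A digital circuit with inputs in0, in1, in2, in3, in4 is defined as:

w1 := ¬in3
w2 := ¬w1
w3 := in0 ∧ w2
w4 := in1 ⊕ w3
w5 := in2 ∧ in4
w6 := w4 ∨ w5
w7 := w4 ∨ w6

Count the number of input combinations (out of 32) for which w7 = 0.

w7 = w4 ∨ w6 must be 0, so both w4 = 0 and w6 = 0.
w4 = in1 ⊕ w3 must be 0, so in1 and w3 are equal.
w6 = w4 ∨ w5 must be 0, so both w4 = 0 and w5 = 0.
Enumerating the 32 input combinations, 12 give w7 = 0 and 20 give w7 = 1.

12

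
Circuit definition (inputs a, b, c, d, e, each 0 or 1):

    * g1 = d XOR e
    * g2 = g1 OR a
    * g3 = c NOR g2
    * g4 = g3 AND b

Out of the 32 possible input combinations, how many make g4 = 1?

g4 = g3 AND b must be 1, so both g3 = 1 and b = 1.
Satisfying assignments:
  a=0, b=1, c=0, d=0, e=0
  a=0, b=1, c=0, d=1, e=1

2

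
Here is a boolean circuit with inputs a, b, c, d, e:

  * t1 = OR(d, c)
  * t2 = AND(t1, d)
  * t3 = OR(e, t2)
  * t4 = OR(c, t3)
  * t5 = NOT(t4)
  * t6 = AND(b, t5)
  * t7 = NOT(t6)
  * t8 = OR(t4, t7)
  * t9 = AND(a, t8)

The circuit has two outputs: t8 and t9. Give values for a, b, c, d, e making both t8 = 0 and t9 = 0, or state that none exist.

Check with a=1, b=1, c=0, d=0, e=0:
t1 = OR(d, c) = OR(0, 0) = 0
t2 = AND(t1, d) = AND(0, 0) = 0
t3 = OR(e, t2) = OR(0, 0) = 0
t4 = OR(c, t3) = OR(0, 0) = 0
t5 = NOT(t4) = NOT 0 = 1
t6 = AND(b, t5) = AND(1, 1) = 1
t7 = NOT(t6) = NOT 1 = 0
t8 = OR(t4, t7) = OR(0, 0) = 0
t9 = AND(a, t8) = AND(1, 0) = 0
So t8 = 0 and t9 = 0.

a=1, b=1, c=0, d=0, e=0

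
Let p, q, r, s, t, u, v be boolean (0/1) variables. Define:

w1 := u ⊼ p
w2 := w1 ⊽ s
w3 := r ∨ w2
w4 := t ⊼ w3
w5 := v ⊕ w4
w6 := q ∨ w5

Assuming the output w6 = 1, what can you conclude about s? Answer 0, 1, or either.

Both values of s occur among assignments with w6 = 1:
  s=0: p=0, q=0, r=0, s=0, t=0, u=0, v=0
  s=1: p=0, q=0, r=0, s=1, t=0, u=0, v=0

either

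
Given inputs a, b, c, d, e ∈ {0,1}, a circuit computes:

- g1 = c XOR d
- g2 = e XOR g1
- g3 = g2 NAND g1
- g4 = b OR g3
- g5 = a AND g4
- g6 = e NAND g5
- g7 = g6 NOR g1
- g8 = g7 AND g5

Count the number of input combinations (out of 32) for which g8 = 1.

4

g8 = g7 AND g5 must be 1, so both g7 = 1 and g5 = 1.
g7 = g6 NOR g1 must be 1, so both g6 = 0 and g1 = 0.
g5 = a AND g4 must be 1, so both a = 1 and g4 = 1.
Enumerating the 32 input combinations, 4 give g8 = 1 and 28 give g8 = 0.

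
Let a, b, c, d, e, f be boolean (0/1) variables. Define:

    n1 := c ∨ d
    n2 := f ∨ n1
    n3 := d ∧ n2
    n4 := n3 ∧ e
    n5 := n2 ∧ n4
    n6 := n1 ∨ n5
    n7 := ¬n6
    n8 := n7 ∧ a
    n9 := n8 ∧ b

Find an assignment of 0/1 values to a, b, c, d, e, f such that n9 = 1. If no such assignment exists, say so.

a=1 b=1 c=0 d=0 e=1 f=1

Check with a=1 b=1 c=0 d=0 e=1 f=1:
n1 = c ∨ d = 0 ∨ 0 = 0
n2 = f ∨ n1 = 1 ∨ 0 = 1
n3 = d ∧ n2 = 0 ∧ 1 = 0
n4 = n3 ∧ e = 0 ∧ 1 = 0
n5 = n2 ∧ n4 = 1 ∧ 0 = 0
n6 = n1 ∨ n5 = 0 ∨ 0 = 0
n7 = ¬n6 = ¬0 = 1
n8 = n7 ∧ a = 1 ∧ 1 = 1
n9 = n8 ∧ b = 1 ∧ 1 = 1
So n9 = 1 as required.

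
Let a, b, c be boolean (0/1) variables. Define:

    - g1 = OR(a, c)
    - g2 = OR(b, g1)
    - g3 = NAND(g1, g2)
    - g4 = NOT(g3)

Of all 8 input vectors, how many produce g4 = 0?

g4 = NOT(g3) must be 0, so g3 = 1.
Enumerating the 8 input combinations, 2 give g4 = 0 and 6 give g4 = 1.

2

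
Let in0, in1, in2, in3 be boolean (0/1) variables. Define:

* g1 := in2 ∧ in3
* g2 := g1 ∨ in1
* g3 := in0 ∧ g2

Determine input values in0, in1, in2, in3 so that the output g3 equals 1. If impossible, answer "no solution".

g3 = in0 ∧ g2 must be 1, so both in0 = 1 and g2 = 1.
Check with in0=1, in1=1, in2=1, in3=1:
g1 = in2 ∧ in3 = 1 ∧ 1 = 1
g2 = g1 ∨ in1 = 1 ∨ 1 = 1
g3 = in0 ∧ g2 = 1 ∧ 1 = 1
So g3 = 1 as required.

in0=1, in1=1, in2=1, in3=1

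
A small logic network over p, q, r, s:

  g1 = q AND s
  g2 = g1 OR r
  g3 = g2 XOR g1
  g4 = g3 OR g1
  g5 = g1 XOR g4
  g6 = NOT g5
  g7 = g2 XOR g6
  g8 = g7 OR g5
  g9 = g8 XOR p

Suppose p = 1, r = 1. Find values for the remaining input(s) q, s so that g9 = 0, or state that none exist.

q=0, s=1

g9 = g8 XOR p must be 0, so g8 and p are equal.
Check with p = 1, r = 1 and q=0, s=1:
g1 = q AND s = 0 AND 1 = 0
g2 = g1 OR r = 0 OR 1 = 1
g3 = g2 XOR g1 = 1 XOR 0 = 1
g4 = g3 OR g1 = 1 OR 0 = 1
g5 = g1 XOR g4 = 0 XOR 1 = 1
g6 = NOT g5 = NOT 1 = 0
g7 = g2 XOR g6 = 1 XOR 0 = 1
g8 = g7 OR g5 = 1 OR 1 = 1
g9 = g8 XOR p = 1 XOR 1 = 0
So g9 = 0.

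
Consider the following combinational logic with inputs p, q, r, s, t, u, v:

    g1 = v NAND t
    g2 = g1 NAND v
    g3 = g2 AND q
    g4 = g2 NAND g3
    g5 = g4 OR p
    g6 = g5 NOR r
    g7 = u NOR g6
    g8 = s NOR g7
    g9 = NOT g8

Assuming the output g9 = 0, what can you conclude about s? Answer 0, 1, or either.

g9 = NOT g8 must be 0, so g8 = 1.
Every assignment with g9 = 0 has s = 0; there are 35 such assignment(s).

0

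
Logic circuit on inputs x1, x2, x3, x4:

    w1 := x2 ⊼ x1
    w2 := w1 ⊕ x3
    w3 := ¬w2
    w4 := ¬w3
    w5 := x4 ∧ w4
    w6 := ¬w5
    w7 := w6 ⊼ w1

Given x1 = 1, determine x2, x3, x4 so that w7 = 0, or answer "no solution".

Check with x1 = 1 and x2=0, x3=0, x4=0:
w1 = x2 ⊼ x1 = 0 ⊼ 1 = 1
w2 = w1 ⊕ x3 = 1 ⊕ 0 = 1
w3 = ¬w2 = ¬1 = 0
w4 = ¬w3 = ¬0 = 1
w5 = x4 ∧ w4 = 0 ∧ 1 = 0
w6 = ¬w5 = ¬0 = 1
w7 = w6 ⊼ w1 = 1 ⊼ 1 = 0
So w7 = 0.

x2=0, x3=0, x4=0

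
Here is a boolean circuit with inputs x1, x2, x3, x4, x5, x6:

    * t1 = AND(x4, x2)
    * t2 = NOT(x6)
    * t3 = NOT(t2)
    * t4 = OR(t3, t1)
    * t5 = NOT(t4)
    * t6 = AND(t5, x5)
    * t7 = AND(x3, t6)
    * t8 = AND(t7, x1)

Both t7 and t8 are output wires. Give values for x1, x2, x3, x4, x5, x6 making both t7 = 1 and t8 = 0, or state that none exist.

Check with x1=0 x2=0 x3=1 x4=1 x5=1 x6=0:
t1 = AND(x4, x2) = AND(1, 0) = 0
t2 = NOT(x6) = NOT 0 = 1
t3 = NOT(t2) = NOT 1 = 0
t4 = OR(t3, t1) = OR(0, 0) = 0
t5 = NOT(t4) = NOT 0 = 1
t6 = AND(t5, x5) = AND(1, 1) = 1
t7 = AND(x3, t6) = AND(1, 1) = 1
t8 = AND(t7, x1) = AND(1, 0) = 0
So t7 = 1 and t8 = 0.

x1=0 x2=0 x3=1 x4=1 x5=1 x6=0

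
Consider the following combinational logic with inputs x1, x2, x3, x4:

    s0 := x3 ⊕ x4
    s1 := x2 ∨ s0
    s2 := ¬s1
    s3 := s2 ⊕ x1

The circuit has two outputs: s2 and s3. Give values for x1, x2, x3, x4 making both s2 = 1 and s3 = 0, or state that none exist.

Check with x1=1 x2=0 x3=1 x4=1:
s0 = x3 ⊕ x4 = 1 ⊕ 1 = 0
s1 = x2 ∨ s0 = 0 ∨ 0 = 0
s2 = ¬s1 = ¬0 = 1
s3 = s2 ⊕ x1 = 1 ⊕ 1 = 0
So s2 = 1 and s3 = 0.

x1=1 x2=0 x3=1 x4=1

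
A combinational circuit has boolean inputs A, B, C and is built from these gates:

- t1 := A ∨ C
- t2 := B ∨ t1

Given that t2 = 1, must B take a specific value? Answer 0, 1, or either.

either

Both values of B occur among assignments with t2 = 1:
  B=0: A=0, B=0, C=1
  B=1: A=0, B=1, C=0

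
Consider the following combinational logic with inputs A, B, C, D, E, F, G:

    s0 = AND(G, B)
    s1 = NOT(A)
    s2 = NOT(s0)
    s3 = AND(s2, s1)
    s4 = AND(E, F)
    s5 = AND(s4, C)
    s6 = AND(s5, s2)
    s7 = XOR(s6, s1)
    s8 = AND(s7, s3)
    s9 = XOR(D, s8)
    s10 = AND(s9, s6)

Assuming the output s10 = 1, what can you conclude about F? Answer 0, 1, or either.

1

s10 = AND(s9, s6) must be 1, so both s9 = 1 and s6 = 1.
s9 = XOR(D, s8) must be 1, so D and s8 differ.
Every assignment with s10 = 1 has F = 1; there are 6 such assignment(s).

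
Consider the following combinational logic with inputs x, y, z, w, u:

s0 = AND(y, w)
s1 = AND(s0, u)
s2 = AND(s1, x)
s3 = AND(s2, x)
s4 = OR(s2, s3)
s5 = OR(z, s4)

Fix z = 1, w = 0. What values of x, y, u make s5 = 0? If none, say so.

With z = 1, w = 0 fixed, none of the 8 settings of x, y, u give s5 = 0.
For example, with x=1, y=1, u=1:
s0 = AND(y, w) = AND(1, 0) = 0
s1 = AND(s0, u) = AND(0, 1) = 0
s2 = AND(s1, x) = AND(0, 1) = 0
s3 = AND(s2, x) = AND(0, 1) = 0
s4 = OR(s2, s3) = OR(0, 0) = 0
s5 = OR(z, s4) = OR(1, 0) = 1
giving s5 = 1 ≠ 0.

no solution exists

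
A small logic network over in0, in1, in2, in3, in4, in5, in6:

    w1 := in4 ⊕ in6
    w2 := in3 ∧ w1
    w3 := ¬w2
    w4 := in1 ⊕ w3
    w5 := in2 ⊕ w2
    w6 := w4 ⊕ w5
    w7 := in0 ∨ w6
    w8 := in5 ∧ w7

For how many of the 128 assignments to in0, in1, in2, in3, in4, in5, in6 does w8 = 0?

w8 = in5 ∧ w7 must be 0, so at least one of in5, w7 is 0.
Enumerating the 128 input combinations, 80 give w8 = 0 and 48 give w8 = 1.

80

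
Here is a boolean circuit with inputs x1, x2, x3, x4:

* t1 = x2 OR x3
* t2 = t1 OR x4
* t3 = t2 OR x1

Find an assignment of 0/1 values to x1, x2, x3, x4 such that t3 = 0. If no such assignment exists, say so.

t3 = t2 OR x1 must be 0, so both t2 = 0 and x1 = 0.
t2 = t1 OR x4 must be 0, so both t1 = 0 and x4 = 0.
t1 = x2 OR x3 must be 0, so both x2 = 0 and x3 = 0.
Check with x1=0 x2=0 x3=0 x4=0:
t1 = x2 OR x3 = 0 OR 0 = 0
t2 = t1 OR x4 = 0 OR 0 = 0
t3 = t2 OR x1 = 0 OR 0 = 0
So t3 = 0 as required.

x1=0 x2=0 x3=0 x4=0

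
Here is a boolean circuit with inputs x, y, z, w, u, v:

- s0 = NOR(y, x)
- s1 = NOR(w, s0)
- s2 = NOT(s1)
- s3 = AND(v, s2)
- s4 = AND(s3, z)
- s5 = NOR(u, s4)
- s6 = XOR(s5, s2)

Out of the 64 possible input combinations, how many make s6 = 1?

37

s6 = XOR(s5, s2) must be 1, so s5 and s2 differ.
Enumerating the 64 input combinations, 37 give s6 = 1 and 27 give s6 = 0.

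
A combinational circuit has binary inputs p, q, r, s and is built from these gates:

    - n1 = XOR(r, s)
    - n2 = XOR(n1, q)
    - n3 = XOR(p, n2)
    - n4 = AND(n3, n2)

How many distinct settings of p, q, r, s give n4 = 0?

12

n4 = AND(n3, n2) must be 0, so at least one of n3, n2 is 0.
Enumerating the 16 input combinations, 12 give n4 = 0 and 4 give n4 = 1.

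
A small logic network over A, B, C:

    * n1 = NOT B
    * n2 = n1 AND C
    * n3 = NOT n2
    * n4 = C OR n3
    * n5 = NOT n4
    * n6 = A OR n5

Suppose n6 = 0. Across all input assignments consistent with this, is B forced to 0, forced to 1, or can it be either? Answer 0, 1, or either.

either

Both values of B occur among assignments with n6 = 0:
  B=0: A=0, B=0, C=0
  B=1: A=0, B=1, C=0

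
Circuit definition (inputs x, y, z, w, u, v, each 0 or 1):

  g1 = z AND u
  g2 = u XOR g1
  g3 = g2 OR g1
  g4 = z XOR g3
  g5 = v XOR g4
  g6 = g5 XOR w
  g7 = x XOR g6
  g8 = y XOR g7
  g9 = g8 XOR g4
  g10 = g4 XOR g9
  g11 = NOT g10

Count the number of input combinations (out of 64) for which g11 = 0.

g11 = NOT g10 must be 0, so g10 = 1.
g10 = g4 XOR g9 must be 1, so g4 and g9 differ.
Enumerating the 64 input combinations, 32 give g11 = 0 and 32 give g11 = 1.

32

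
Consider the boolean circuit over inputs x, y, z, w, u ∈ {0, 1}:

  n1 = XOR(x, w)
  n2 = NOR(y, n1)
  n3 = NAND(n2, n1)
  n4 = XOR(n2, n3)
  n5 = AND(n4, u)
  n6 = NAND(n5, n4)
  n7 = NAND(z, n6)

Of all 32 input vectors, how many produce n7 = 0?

n7 = NAND(z, n6) must be 0, so both z = 1 and n6 = 1.
n6 = NAND(n5, n4) must be 1, so at least one of n5, n4 is 0.
Enumerating the 32 input combinations, 10 give n7 = 0 and 22 give n7 = 1.

10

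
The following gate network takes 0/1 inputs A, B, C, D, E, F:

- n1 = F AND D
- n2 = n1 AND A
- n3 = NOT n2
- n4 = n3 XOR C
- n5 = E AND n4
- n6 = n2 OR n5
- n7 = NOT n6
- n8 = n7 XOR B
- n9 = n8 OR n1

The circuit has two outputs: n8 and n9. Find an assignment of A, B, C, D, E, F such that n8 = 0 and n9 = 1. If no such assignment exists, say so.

A=1 B=0 C=1 D=1 E=0 F=1

Check with A=1 B=0 C=1 D=1 E=0 F=1:
n1 = F AND D = 1 AND 1 = 1
n2 = n1 AND A = 1 AND 1 = 1
n3 = NOT n2 = NOT 1 = 0
n4 = n3 XOR C = 0 XOR 1 = 1
n5 = E AND n4 = 0 AND 1 = 0
n6 = n2 OR n5 = 1 OR 0 = 1
n7 = NOT n6 = NOT 1 = 0
n8 = n7 XOR B = 0 XOR 0 = 0
n9 = n8 OR n1 = 0 OR 1 = 1
So n8 = 0 and n9 = 1.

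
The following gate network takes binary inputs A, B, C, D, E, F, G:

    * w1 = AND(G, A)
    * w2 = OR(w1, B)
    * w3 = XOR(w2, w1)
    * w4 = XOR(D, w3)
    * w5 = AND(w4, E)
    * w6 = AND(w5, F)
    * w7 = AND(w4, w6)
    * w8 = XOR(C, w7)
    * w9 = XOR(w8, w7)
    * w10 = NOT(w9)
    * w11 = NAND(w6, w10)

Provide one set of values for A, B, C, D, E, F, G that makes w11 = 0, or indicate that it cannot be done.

w11 = NAND(w6, w10) must be 0, so both w6 = 1 and w10 = 1.
Check with A=0 B=1 C=0 D=0 E=1 F=1 G=0:
w1 = AND(G, A) = AND(0, 0) = 0
w2 = OR(w1, B) = OR(0, 1) = 1
w3 = XOR(w2, w1) = XOR(1, 0) = 1
w4 = XOR(D, w3) = XOR(0, 1) = 1
w5 = AND(w4, E) = AND(1, 1) = 1
w6 = AND(w5, F) = AND(1, 1) = 1
w7 = AND(w4, w6) = AND(1, 1) = 1
w8 = XOR(C, w7) = XOR(0, 1) = 1
w9 = XOR(w8, w7) = XOR(1, 1) = 0
w10 = NOT(w9) = NOT 0 = 1
w11 = NAND(w6, w10) = NAND(1, 1) = 0
So w11 = 0 as required.

A=0 B=1 C=0 D=0 E=1 F=1 G=0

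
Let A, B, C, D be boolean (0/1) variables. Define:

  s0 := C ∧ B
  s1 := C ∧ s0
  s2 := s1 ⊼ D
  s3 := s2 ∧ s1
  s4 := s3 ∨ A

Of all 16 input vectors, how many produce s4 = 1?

9

s4 = s3 ∨ A must be 1, so at least one of s3, A is 1.
Enumerating the 16 input combinations, 9 give s4 = 1 and 7 give s4 = 0.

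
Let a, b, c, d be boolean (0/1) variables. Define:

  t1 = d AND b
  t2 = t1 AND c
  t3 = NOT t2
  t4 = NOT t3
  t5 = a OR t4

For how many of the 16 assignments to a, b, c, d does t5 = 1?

9

t5 = a OR t4 must be 1, so at least one of a, t4 is 1.
Enumerating the 16 input combinations, 9 give t5 = 1 and 7 give t5 = 0.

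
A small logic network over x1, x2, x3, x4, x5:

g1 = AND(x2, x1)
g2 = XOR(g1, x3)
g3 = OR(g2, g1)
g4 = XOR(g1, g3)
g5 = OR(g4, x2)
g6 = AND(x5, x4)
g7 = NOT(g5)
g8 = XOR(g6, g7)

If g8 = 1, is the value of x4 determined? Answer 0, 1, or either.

either

Both values of x4 occur among assignments with g8 = 1:
  x4=0: x1=0, x2=0, x3=0, x4=0, x5=0
  x4=1: x1=0, x2=0, x3=0, x4=1, x5=0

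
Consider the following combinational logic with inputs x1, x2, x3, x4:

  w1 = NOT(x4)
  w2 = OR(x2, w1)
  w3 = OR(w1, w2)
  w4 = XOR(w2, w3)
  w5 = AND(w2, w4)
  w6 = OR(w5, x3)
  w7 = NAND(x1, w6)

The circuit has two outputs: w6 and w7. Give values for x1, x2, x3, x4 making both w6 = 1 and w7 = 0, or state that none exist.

Check with x1=1 x2=0 x3=1 x4=1:
w1 = NOT(x4) = NOT 1 = 0
w2 = OR(x2, w1) = OR(0, 0) = 0
w3 = OR(w1, w2) = OR(0, 0) = 0
w4 = XOR(w2, w3) = XOR(0, 0) = 0
w5 = AND(w2, w4) = AND(0, 0) = 0
w6 = OR(w5, x3) = OR(0, 1) = 1
w7 = NAND(x1, w6) = NAND(1, 1) = 0
So w6 = 1 and w7 = 0.

x1=1 x2=0 x3=1 x4=1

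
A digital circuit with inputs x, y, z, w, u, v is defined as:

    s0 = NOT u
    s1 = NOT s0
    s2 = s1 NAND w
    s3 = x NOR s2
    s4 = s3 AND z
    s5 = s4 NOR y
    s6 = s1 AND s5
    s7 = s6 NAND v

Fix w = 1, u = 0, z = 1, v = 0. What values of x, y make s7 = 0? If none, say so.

no solution exists

With w = 1, u = 0, z = 1, v = 0 fixed, none of the 4 settings of x, y give s7 = 0.
For example, with x=0, y=1:
s0 = NOT u = NOT 0 = 1
s1 = NOT s0 = NOT 1 = 0
s2 = s1 NAND w = 0 NAND 1 = 1
s3 = x NOR s2 = 0 NOR 1 = 0
s4 = s3 AND z = 0 AND 1 = 0
s5 = s4 NOR y = 0 NOR 1 = 0
s6 = s1 AND s5 = 0 AND 0 = 0
s7 = s6 NAND v = 0 NAND 0 = 1
giving s7 = 1 ≠ 0.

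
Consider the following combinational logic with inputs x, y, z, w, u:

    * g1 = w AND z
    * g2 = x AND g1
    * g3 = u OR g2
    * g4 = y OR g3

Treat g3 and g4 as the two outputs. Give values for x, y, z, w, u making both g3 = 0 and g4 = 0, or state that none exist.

Check with x=0, y=0, z=0, w=0, u=0:
g1 = w AND z = 0 AND 0 = 0
g2 = x AND g1 = 0 AND 0 = 0
g3 = u OR g2 = 0 OR 0 = 0
g4 = y OR g3 = 0 OR 0 = 0
So g3 = 0 and g4 = 0.

x=0, y=0, z=0, w=0, u=0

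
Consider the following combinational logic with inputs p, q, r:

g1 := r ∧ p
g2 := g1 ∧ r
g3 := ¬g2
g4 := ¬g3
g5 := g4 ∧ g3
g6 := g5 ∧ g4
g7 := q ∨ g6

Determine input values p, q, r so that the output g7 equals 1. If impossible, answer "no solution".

g7 = q ∨ g6 must be 1, so at least one of q, g6 is 1.
Check with p=1 q=1 r=0:
g1 = r ∧ p = 0 ∧ 1 = 0
g2 = g1 ∧ r = 0 ∧ 0 = 0
g3 = ¬g2 = ¬0 = 1
g4 = ¬g3 = ¬1 = 0
g5 = g4 ∧ g3 = 0 ∧ 1 = 0
g6 = g5 ∧ g4 = 0 ∧ 0 = 0
g7 = q ∨ g6 = 1 ∨ 0 = 1
So g7 = 1 as required.

p=1 q=1 r=0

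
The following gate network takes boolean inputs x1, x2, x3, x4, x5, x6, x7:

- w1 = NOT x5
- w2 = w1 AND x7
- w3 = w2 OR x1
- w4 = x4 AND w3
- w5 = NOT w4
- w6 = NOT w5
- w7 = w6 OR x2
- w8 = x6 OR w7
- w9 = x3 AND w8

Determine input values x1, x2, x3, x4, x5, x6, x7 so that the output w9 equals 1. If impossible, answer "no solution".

x1=1, x2=1, x3=1, x4=0, x5=1, x6=0, x7=1

Check with x1=1, x2=1, x3=1, x4=0, x5=1, x6=0, x7=1:
w1 = NOT x5 = NOT 1 = 0
w2 = w1 AND x7 = 0 AND 1 = 0
w3 = w2 OR x1 = 0 OR 1 = 1
w4 = x4 AND w3 = 0 AND 1 = 0
w5 = NOT w4 = NOT 0 = 1
w6 = NOT w5 = NOT 1 = 0
w7 = w6 OR x2 = 0 OR 1 = 1
w8 = x6 OR w7 = 0 OR 1 = 1
w9 = x3 AND w8 = 1 AND 1 = 1
So w9 = 1 as required.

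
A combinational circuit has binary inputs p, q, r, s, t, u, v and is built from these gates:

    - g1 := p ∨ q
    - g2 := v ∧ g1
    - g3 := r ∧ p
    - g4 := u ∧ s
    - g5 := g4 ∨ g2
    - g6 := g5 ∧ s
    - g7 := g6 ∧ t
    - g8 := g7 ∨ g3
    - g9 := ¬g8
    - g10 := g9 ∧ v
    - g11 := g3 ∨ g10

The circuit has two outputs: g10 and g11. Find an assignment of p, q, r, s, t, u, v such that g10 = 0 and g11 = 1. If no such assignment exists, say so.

Check with p=1 q=1 r=1 s=0 t=0 u=1 v=1:
g1 = p ∨ q = 1 ∨ 1 = 1
g2 = v ∧ g1 = 1 ∧ 1 = 1
g3 = r ∧ p = 1 ∧ 1 = 1
g4 = u ∧ s = 1 ∧ 0 = 0
g5 = g4 ∨ g2 = 0 ∨ 1 = 1
g6 = g5 ∧ s = 1 ∧ 0 = 0
g7 = g6 ∧ t = 0 ∧ 0 = 0
g8 = g7 ∨ g3 = 0 ∨ 1 = 1
g9 = ¬g8 = ¬1 = 0
g10 = g9 ∧ v = 0 ∧ 1 = 0
g11 = g3 ∨ g10 = 1 ∨ 0 = 1
So g10 = 0 and g11 = 1.

p=1 q=1 r=1 s=0 t=0 u=1 v=1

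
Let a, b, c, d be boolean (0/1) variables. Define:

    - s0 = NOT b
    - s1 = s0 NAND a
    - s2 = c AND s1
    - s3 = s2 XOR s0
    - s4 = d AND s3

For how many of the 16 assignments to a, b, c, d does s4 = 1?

s4 = d AND s3 must be 1, so both d = 1 and s3 = 1.
Satisfying assignments:
  a=0, b=0, c=0, d=1
  a=0, b=1, c=1, d=1
  a=1, b=0, c=0, d=1
  a=1, b=0, c=1, d=1
  a=1, b=1, c=1, d=1

5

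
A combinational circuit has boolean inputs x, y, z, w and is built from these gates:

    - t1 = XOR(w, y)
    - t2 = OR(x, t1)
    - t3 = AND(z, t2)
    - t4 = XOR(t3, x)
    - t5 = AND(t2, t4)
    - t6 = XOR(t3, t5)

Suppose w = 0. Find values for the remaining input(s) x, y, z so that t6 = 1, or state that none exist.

x=1, y=1, z=1

t6 = XOR(t3, t5) must be 1, so t3 and t5 differ.
Check with w = 0 and x=1, y=1, z=1:
t1 = XOR(w, y) = XOR(0, 1) = 1
t2 = OR(x, t1) = OR(1, 1) = 1
t3 = AND(z, t2) = AND(1, 1) = 1
t4 = XOR(t3, x) = XOR(1, 1) = 0
t5 = AND(t2, t4) = AND(1, 0) = 0
t6 = XOR(t3, t5) = XOR(1, 0) = 1
So t6 = 1.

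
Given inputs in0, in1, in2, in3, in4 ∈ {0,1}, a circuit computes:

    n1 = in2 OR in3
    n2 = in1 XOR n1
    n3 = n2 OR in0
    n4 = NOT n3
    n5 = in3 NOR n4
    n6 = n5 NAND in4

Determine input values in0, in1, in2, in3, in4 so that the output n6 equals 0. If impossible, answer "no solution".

Check with in0=1 in1=0 in2=1 in3=0 in4=1:
n1 = in2 OR in3 = 1 OR 0 = 1
n2 = in1 XOR n1 = 0 XOR 1 = 1
n3 = n2 OR in0 = 1 OR 1 = 1
n4 = NOT n3 = NOT 1 = 0
n5 = in3 NOR n4 = 0 NOR 0 = 1
n6 = n5 NAND in4 = 1 NAND 1 = 0
So n6 = 0 as required.

in0=1 in1=0 in2=1 in3=0 in4=1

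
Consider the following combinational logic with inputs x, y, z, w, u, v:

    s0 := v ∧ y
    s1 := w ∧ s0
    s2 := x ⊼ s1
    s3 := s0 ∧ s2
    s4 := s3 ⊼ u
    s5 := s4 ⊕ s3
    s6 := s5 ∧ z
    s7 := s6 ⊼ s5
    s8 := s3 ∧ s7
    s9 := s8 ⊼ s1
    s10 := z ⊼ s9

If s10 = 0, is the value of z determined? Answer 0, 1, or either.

s10 = z ⊼ s9 must be 0, so both z = 1 and s9 = 1.
s9 = s8 ⊼ s1 must be 1, so at least one of s8, s1 is 0.
Every assignment with s10 = 0 has z = 1; there are 31 such assignment(s).

1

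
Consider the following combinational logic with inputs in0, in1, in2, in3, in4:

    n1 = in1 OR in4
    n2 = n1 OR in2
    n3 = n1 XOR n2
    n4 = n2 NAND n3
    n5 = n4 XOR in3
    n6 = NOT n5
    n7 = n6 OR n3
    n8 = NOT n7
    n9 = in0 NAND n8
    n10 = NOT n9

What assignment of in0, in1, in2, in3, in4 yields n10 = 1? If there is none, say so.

n10 = NOT n9 must be 1, so n9 = 0.
Check with in0=1 in1=0 in2=0 in3=0 in4=0:
n1 = in1 OR in4 = 0 OR 0 = 0
n2 = n1 OR in2 = 0 OR 0 = 0
n3 = n1 XOR n2 = 0 XOR 0 = 0
n4 = n2 NAND n3 = 0 NAND 0 = 1
n5 = n4 XOR in3 = 1 XOR 0 = 1
n6 = NOT n5 = NOT 1 = 0
n7 = n6 OR n3 = 0 OR 0 = 0
n8 = NOT n7 = NOT 0 = 1
n9 = in0 NAND n8 = 1 NAND 1 = 0
n10 = NOT n9 = NOT 0 = 1
So n10 = 1 as required.

in0=1 in1=0 in2=0 in3=0 in4=0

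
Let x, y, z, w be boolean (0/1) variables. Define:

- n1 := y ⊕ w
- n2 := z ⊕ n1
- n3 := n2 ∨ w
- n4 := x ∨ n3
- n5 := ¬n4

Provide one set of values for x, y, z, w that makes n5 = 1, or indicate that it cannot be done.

Check with x=0 y=1 z=1 w=0:
n1 = y ⊕ w = 1 ⊕ 0 = 1
n2 = z ⊕ n1 = 1 ⊕ 1 = 0
n3 = n2 ∨ w = 0 ∨ 0 = 0
n4 = x ∨ n3 = 0 ∨ 0 = 0
n5 = ¬n4 = ¬0 = 1
So n5 = 1 as required.

x=0 y=1 z=1 w=0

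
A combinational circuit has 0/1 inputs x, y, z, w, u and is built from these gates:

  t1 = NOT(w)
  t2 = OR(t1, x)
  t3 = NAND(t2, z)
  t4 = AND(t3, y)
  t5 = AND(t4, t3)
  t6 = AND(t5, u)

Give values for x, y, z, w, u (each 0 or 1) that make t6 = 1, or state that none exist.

x=0 y=1 z=0 w=1 u=1

Check with x=0 y=1 z=0 w=1 u=1:
t1 = NOT(w) = NOT 1 = 0
t2 = OR(t1, x) = OR(0, 0) = 0
t3 = NAND(t2, z) = NAND(0, 0) = 1
t4 = AND(t3, y) = AND(1, 1) = 1
t5 = AND(t4, t3) = AND(1, 1) = 1
t6 = AND(t5, u) = AND(1, 1) = 1
So t6 = 1 as required.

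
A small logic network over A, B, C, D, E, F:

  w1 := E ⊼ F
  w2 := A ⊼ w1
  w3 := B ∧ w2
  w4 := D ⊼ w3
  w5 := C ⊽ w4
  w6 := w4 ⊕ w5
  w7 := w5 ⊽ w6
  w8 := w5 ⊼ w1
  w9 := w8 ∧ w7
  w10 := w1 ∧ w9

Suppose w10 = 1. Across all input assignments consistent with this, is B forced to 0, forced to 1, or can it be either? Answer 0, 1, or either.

w10 = w1 ∧ w9 must be 1, so both w1 = 1 and w9 = 1.
w1 = E ⊼ F must be 1, so at least one of E, F is 0.
w9 = w8 ∧ w7 must be 1, so both w8 = 1 and w7 = 1.
Every assignment with w10 = 1 has B = 1; there are 3 such assignment(s).
  A=0, B=1, C=1, D=1, E=0, F=0
  A=0, B=1, C=1, D=1, E=0, F=1
  A=0, B=1, C=1, D=1, E=1, F=0

1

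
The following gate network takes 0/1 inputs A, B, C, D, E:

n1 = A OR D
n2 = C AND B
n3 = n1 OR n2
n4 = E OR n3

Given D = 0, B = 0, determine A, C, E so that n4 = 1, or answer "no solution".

A=0, C=0, E=1

n4 = E OR n3 must be 1, so at least one of E, n3 is 1.
Check with D = 0, B = 0 and A=0, C=0, E=1:
n1 = A OR D = 0 OR 0 = 0
n2 = C AND B = 0 AND 0 = 0
n3 = n1 OR n2 = 0 OR 0 = 0
n4 = E OR n3 = 1 OR 0 = 1
So n4 = 1.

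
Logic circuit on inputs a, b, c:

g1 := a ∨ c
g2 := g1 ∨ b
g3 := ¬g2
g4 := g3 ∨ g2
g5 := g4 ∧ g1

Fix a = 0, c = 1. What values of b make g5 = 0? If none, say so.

no solution exists

With a = 0, c = 1 fixed, none of the 2 settings of b give g5 = 0.
For example, with b=1:
g1 = a ∨ c = 0 ∨ 1 = 1
g2 = g1 ∨ b = 1 ∨ 1 = 1
g3 = ¬g2 = ¬1 = 0
g4 = g3 ∨ g2 = 0 ∨ 1 = 1
g5 = g4 ∧ g1 = 1 ∧ 1 = 1
giving g5 = 1 ≠ 0.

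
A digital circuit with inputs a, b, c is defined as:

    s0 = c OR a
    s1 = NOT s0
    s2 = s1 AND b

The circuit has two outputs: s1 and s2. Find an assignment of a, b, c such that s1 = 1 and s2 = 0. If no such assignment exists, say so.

a=0 b=0 c=0

Check with a=0 b=0 c=0:
s0 = c OR a = 0 OR 0 = 0
s1 = NOT s0 = NOT 0 = 1
s2 = s1 AND b = 1 AND 0 = 0
So s1 = 1 and s2 = 0.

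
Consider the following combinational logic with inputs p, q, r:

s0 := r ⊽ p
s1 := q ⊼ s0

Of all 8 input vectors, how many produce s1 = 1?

7

s1 = q ⊼ s0 must be 1, so at least one of q, s0 is 0.
Enumerating the 8 input combinations, 7 give s1 = 1 and 1 give s1 = 0.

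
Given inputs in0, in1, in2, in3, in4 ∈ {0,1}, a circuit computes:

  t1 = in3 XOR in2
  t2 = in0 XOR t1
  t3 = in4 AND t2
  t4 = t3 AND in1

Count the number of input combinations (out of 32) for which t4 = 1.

t4 = t3 AND in1 must be 1, so both t3 = 1 and in1 = 1.
t3 = in4 AND t2 must be 1, so both in4 = 1 and t2 = 1.
Satisfying assignments:
  in0=0, in1=1, in2=0, in3=1, in4=1
  in0=0, in1=1, in2=1, in3=0, in4=1
  in0=1, in1=1, in2=0, in3=0, in4=1
  in0=1, in1=1, in2=1, in3=1, in4=1

4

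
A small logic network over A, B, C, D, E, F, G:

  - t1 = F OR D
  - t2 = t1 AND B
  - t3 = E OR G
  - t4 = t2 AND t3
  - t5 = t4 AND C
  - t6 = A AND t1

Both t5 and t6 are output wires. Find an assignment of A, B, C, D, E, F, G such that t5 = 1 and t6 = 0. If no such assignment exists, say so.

Check with A=0 B=1 C=1 D=1 E=1 F=0 G=1:
t1 = F OR D = 0 OR 1 = 1
t2 = t1 AND B = 1 AND 1 = 1
t3 = E OR G = 1 OR 1 = 1
t4 = t2 AND t3 = 1 AND 1 = 1
t5 = t4 AND C = 1 AND 1 = 1
t6 = A AND t1 = 0 AND 1 = 0
So t5 = 1 and t6 = 0.

A=0 B=1 C=1 D=1 E=1 F=0 G=1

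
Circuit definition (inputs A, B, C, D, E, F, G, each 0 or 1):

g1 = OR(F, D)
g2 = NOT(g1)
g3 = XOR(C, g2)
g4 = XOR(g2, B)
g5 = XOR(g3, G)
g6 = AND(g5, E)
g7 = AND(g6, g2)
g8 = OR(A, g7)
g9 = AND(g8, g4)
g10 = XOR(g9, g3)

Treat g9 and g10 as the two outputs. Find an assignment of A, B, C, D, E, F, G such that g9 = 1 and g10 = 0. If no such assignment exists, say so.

Check with A=1 B=1 C=1 D=0 E=0 F=1 G=1:
g1 = OR(F, D) = OR(1, 0) = 1
g2 = NOT(g1) = NOT 1 = 0
g3 = XOR(C, g2) = XOR(1, 0) = 1
g4 = XOR(g2, B) = XOR(0, 1) = 1
g5 = XOR(g3, G) = XOR(1, 1) = 0
g6 = AND(g5, E) = AND(0, 0) = 0
g7 = AND(g6, g2) = AND(0, 0) = 0
g8 = OR(A, g7) = OR(1, 0) = 1
g9 = AND(g8, g4) = AND(1, 1) = 1
g10 = XOR(g9, g3) = XOR(1, 1) = 0
So g9 = 1 and g10 = 0.

A=1 B=1 C=1 D=0 E=0 F=1 G=1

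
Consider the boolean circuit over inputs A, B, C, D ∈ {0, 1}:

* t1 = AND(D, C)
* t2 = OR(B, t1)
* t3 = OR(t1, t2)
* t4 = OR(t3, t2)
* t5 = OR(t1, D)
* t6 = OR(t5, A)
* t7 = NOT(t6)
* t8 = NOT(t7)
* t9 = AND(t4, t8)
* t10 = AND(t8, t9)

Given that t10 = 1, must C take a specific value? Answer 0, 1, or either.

either

Both values of C occur among assignments with t10 = 1:
  C=0: A=0, B=1, C=0, D=1
  C=1: A=0, B=0, C=1, D=1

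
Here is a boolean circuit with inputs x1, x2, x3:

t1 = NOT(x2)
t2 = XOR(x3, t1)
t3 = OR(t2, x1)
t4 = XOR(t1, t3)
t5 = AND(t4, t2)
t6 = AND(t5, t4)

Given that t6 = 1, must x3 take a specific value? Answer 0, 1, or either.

1

t6 = AND(t5, t4) must be 1, so both t5 = 1 and t4 = 1.
t5 = AND(t4, t2) must be 1, so both t4 = 1 and t2 = 1.
t4 = XOR(t1, t3) must be 1, so t1 and t3 differ.
Every assignment with t6 = 1 has x3 = 1; there are 2 such assignment(s).
  x1=0, x2=1, x3=1
  x1=1, x2=1, x3=1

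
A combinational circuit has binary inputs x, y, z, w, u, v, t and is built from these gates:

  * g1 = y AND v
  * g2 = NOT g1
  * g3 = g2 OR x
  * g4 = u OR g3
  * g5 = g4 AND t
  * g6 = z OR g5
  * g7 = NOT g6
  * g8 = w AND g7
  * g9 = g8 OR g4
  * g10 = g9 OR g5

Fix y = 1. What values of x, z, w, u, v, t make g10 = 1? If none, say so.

g10 = g9 OR g5 must be 1, so at least one of g9, g5 is 1.
Check with y = 1 and x=0, z=0, w=0, u=1, v=0, t=0:
g1 = y AND v = 1 AND 0 = 0
g2 = NOT g1 = NOT 0 = 1
g3 = g2 OR x = 1 OR 0 = 1
g4 = u OR g3 = 1 OR 1 = 1
g5 = g4 AND t = 1 AND 0 = 0
g6 = z OR g5 = 0 OR 0 = 0
g7 = NOT g6 = NOT 0 = 1
g8 = w AND g7 = 0 AND 1 = 0
g9 = g8 OR g4 = 0 OR 1 = 1
g10 = g9 OR g5 = 1 OR 0 = 1
So g10 = 1.

x=0, z=0, w=0, u=1, v=0, t=0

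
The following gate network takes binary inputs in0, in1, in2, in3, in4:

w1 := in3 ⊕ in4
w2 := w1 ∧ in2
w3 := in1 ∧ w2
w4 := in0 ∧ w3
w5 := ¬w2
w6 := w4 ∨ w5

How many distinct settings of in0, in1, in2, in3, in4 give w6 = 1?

w6 = w4 ∨ w5 must be 1, so at least one of w4, w5 is 1.
Enumerating the 32 input combinations, 26 give w6 = 1 and 6 give w6 = 0.

26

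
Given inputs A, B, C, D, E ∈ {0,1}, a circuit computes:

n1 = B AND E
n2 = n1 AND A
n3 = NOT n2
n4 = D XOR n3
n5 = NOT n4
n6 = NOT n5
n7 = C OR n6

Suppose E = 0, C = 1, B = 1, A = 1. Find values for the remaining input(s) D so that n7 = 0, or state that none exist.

With E = 0, C = 1, B = 1, A = 1 fixed, none of the 2 settings of D give n7 = 0.
For example, with D=0:
n1 = B AND E = 1 AND 0 = 0
n2 = n1 AND A = 0 AND 1 = 0
n3 = NOT n2 = NOT 0 = 1
n4 = D XOR n3 = 0 XOR 1 = 1
n5 = NOT n4 = NOT 1 = 0
n6 = NOT n5 = NOT 0 = 1
n7 = C OR n6 = 1 OR 1 = 1
giving n7 = 1 ≠ 0.

no solution exists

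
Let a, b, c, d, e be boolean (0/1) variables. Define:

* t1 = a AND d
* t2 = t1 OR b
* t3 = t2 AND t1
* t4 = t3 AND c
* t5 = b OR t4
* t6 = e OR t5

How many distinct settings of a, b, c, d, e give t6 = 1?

t6 = e OR t5 must be 1, so at least one of e, t5 is 1.
Enumerating the 32 input combinations, 25 give t6 = 1 and 7 give t6 = 0.

25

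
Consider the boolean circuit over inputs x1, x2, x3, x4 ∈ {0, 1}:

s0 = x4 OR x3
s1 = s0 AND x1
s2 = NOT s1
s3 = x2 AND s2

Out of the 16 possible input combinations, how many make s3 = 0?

s3 = x2 AND s2 must be 0, so at least one of x2, s2 is 0.
Enumerating the 16 input combinations, 11 give s3 = 0 and 5 give s3 = 1.

11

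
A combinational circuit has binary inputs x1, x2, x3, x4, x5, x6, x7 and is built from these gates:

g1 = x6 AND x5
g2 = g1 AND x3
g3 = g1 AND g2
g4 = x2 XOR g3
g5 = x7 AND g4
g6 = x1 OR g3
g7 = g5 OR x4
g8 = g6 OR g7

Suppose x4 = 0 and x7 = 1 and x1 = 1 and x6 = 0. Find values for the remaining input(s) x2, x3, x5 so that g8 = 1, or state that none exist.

x2=0 x3=0 x5=1

g8 = g6 OR g7 must be 1, so at least one of g6, g7 is 1.
Check with x4 = 0 and x7 = 1 and x1 = 1 and x6 = 0 and x2=0, x3=0, x5=1:
g1 = x6 AND x5 = 0 AND 1 = 0
g2 = g1 AND x3 = 0 AND 0 = 0
g3 = g1 AND g2 = 0 AND 0 = 0
g4 = x2 XOR g3 = 0 XOR 0 = 0
g5 = x7 AND g4 = 1 AND 0 = 0
g6 = x1 OR g3 = 1 OR 0 = 1
g7 = g5 OR x4 = 0 OR 0 = 0
g8 = g6 OR g7 = 1 OR 0 = 1
So g8 = 1.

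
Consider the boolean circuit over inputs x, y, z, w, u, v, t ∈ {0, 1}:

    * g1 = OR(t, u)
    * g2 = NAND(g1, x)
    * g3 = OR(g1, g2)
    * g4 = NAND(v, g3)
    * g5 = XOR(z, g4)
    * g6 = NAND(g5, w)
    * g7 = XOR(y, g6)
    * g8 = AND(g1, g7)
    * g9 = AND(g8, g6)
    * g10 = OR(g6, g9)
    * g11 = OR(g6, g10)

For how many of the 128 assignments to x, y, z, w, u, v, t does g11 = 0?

g11 = OR(g6, g10) must be 0, so both g6 = 0 and g10 = 0.
g6 = NAND(g5, w) must be 0, so both g5 = 1 and w = 1.
Enumerating the 128 input combinations, 32 give g11 = 0 and 96 give g11 = 1.

32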